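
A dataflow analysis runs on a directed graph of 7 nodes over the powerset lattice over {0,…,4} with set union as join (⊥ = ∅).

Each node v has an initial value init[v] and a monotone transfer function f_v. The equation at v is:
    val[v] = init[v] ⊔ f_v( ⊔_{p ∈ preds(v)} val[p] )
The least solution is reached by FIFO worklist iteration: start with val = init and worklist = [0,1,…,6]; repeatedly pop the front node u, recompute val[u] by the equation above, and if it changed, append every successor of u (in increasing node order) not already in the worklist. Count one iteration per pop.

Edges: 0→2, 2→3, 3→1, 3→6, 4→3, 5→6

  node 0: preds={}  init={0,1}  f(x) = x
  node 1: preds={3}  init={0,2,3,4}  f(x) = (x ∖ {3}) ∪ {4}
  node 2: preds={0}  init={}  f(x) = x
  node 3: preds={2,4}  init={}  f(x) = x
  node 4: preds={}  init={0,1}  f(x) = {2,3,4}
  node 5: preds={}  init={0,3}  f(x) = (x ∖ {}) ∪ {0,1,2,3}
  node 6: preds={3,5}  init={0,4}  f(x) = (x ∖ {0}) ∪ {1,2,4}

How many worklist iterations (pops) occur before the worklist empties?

Trace (11 dequeues):
  [1] u=0 | in {} | out {0,1} | ==
  [2] u=1 | in {} | out {0,2,3,4} | ==
  [3] u=2 | in {0,1} | out {0,1} | prev {} | push {}
  [4] u=3 | in {0,1} | out {0,1} | prev {} | push {1}
  [5] u=4 | in {} | out {0,1,2,3,4} | prev {0,1} | push {3}
  [6] u=5 | in {} | out {0,1,2,3} | prev {0,3} | push {}
  [7] u=6 | in {0,1,2,3} | out {0,1,2,3,4} | prev {0,4} | push {}
  [8] u=1 | in {0,1} | out {0,1,2,3,4} | prev {0,2,3,4} | push {}
  [9] u=3 | in {0,1,2,3,4} | out {0,1,2,3,4} | prev {0,1} | push {1,6}
  [10] u=1 | in {0,1,2,3,4} | out {0,1,2,3,4} | ==
  [11] u=6 | in {0,1,2,3,4} | out {0,1,2,3,4} | ==

Converged values:
  [0] {0,1}
  [1] {0,1,2,3,4}
  [2] {0,1}
  [3] {0,1,2,3,4}
  [4] {0,1,2,3,4}
  [5] {0,1,2,3}
  [6] {0,1,2,3,4}

11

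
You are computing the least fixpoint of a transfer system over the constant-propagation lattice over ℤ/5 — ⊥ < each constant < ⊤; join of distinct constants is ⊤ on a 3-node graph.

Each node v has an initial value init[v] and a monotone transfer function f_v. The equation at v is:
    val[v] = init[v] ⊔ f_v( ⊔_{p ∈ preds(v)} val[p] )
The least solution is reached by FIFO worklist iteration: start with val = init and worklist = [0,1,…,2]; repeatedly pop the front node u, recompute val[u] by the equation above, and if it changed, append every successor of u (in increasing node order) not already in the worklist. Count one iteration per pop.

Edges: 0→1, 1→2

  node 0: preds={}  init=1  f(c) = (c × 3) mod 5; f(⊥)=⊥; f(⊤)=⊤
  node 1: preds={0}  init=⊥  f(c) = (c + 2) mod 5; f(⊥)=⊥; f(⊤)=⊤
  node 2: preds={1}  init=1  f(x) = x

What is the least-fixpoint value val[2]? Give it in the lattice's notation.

⊤

Trace (3 dequeues):
  [1] u=0 | in ⊥ | out 1 | ==
  [2] u=1 | in 1 | out 3 | prev ⊥ | push {}
  [3] u=2 | in 3 | out ⊤ | prev 1 | push {}

Converged values:
  [0] 1
  [1] 3
  [2] ⊤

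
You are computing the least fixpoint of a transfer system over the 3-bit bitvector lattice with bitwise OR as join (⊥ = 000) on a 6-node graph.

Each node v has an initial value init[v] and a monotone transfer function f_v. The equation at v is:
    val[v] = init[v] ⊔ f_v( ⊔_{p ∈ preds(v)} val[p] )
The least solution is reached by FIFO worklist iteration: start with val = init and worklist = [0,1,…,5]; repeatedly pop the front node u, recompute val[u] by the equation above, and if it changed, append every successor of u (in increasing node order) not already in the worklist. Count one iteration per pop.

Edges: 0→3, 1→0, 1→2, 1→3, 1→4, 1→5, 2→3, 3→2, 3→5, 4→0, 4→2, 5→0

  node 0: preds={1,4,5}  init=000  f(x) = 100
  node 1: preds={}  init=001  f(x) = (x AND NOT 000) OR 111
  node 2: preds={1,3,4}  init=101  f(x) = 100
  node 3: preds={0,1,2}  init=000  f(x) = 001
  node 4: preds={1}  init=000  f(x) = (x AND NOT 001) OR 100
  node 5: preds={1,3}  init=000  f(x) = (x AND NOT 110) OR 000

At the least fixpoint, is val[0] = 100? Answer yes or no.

yes

Worklist (8 pops):
  #1 pop 0: in=001 → 100 (was 000); enqueue []
  #2 pop 1: in=000 → 111 (was 001); enqueue [0]
  #3 pop 2: in=111 → 101 (no change)
  #4 pop 3: in=111 → 001 (was 000); enqueue [2]
  #5 pop 4: in=111 → 110 (was 000); enqueue []
  #6 pop 5: in=111 → 001 (was 000); enqueue []
  #7 pop 0: in=111 → 100 (no change)
  #8 pop 2: in=111 → 101 (no change)

Fixpoint:
  val[0] = 100
  val[1] = 111
  val[2] = 101
  val[3] = 001
  val[4] = 110
  val[5] = 001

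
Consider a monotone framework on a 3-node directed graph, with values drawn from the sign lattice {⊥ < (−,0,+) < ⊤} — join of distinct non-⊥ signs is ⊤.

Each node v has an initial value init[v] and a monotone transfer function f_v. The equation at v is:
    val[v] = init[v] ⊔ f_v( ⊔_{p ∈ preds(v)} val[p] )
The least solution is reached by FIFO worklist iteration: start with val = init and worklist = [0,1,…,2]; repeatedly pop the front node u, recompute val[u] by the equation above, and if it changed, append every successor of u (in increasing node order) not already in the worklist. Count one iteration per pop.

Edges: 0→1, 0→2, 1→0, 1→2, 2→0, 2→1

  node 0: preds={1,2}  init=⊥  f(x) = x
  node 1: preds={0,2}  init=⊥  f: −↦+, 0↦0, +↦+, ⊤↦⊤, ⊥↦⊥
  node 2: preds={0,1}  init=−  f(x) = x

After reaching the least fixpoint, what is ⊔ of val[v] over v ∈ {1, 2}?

Trace (7 dequeues):
  [1] u=0 | in − | out − | prev ⊥ | push {}
  [2] u=1 | in − | out + | prev ⊥ | push {0}
  [3] u=2 | in ⊤ | out ⊤ | prev − | push {1}
  [4] u=0 | in ⊤ | out ⊤ | prev − | push {2}
  [5] u=1 | in ⊤ | out ⊤ | prev + | push {0}
  [6] u=2 | in ⊤ | out ⊤ | ==
  [7] u=0 | in ⊤ | out ⊤ | ==

Converged values:
  [0] ⊤
  [1] ⊤
  [2] ⊤

⊤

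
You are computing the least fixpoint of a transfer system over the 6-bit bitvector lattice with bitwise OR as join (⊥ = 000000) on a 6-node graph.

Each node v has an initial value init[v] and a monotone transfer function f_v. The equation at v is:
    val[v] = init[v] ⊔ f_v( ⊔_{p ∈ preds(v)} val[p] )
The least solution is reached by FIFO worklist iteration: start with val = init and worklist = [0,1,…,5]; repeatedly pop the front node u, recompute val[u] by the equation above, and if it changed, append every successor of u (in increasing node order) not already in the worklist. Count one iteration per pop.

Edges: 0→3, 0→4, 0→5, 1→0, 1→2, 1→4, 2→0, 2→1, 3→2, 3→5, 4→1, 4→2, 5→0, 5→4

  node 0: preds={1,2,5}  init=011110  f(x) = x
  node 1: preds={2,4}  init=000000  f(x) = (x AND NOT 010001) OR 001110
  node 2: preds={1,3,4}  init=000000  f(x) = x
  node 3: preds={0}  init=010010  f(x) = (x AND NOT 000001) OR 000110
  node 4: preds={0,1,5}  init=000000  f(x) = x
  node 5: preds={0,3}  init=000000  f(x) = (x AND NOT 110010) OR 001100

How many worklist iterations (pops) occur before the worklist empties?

10

Trace (10 dequeues):
  [1] u=0 | in 000000 | out 011110 | ==
  [2] u=1 | in 000000 | out 001110 | prev 000000 | push {0}
  [3] u=2 | in 011110 | out 011110 | prev 000000 | push {1}
  [4] u=3 | in 011110 | out 011110 | prev 010010 | push {2}
  [5] u=4 | in 011110 | out 011110 | prev 000000 | push {}
  [6] u=5 | in 011110 | out 001100 | prev 000000 | push {4}
  [7] u=0 | in 011110 | out 011110 | ==
  [8] u=1 | in 011110 | out 001110 | ==
  [9] u=2 | in 011110 | out 011110 | ==
  [10] u=4 | in 011110 | out 011110 | ==

Converged values:
  [0] 011110
  [1] 001110
  [2] 011110
  [3] 011110
  [4] 011110
  [5] 001100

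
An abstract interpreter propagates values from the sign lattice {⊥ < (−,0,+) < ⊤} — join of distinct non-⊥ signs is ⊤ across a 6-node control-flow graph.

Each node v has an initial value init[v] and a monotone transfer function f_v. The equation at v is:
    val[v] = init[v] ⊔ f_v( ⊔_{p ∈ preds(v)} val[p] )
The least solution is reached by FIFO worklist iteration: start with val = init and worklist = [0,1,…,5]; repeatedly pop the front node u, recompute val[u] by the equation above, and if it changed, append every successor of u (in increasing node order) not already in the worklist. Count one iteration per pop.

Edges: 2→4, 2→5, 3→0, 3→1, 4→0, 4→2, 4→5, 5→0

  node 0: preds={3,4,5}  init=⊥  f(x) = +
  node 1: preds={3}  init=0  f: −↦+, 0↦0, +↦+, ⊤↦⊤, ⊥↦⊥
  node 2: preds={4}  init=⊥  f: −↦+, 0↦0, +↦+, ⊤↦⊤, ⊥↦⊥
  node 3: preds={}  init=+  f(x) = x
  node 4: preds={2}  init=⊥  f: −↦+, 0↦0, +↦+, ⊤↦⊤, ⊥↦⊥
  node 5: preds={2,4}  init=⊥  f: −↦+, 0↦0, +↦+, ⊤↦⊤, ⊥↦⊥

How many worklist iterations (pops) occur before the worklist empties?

Iteration log — 6 steps:
  step 1. node 0  ⊔preds=+  new=+  old=⊥  +wl: 
  step 2. node 1  ⊔preds=+  new=⊤  old=0  +wl: 
  step 3. node 2  ⊔preds=⊥  new=⊥  stable
  step 4. node 3  ⊔preds=⊥  new=+  stable
  step 5. node 4  ⊔preds=⊥  new=⊥  stable
  step 6. node 5  ⊔preds=⊥  new=⊥  stable

Least fixpoint reached:
  node 0: +
  node 1: ⊤
  node 2: ⊥
  node 3: +
  node 4: ⊥
  node 5: ⊥

6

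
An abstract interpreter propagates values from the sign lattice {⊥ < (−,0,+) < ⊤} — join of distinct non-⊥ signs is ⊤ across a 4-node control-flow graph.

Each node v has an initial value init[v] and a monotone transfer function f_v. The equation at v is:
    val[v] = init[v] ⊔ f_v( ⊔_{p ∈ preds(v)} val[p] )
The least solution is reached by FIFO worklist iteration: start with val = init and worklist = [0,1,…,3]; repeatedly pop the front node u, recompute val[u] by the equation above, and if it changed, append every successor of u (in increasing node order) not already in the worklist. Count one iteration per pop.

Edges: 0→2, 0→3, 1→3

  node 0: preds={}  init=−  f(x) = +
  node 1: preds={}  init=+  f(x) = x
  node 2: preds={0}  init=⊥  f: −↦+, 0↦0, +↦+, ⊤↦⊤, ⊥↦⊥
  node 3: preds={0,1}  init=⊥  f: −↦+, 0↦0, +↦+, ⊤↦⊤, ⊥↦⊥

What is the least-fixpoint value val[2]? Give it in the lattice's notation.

Trace (4 dequeues):
  [1] u=0 | in ⊥ | out ⊤ | prev − | push {}
  [2] u=1 | in ⊥ | out + | ==
  [3] u=2 | in ⊤ | out ⊤ | prev ⊥ | push {}
  [4] u=3 | in ⊤ | out ⊤ | prev ⊥ | push {}

Converged values:
  [0] ⊤
  [1] +
  [2] ⊤
  [3] ⊤

⊤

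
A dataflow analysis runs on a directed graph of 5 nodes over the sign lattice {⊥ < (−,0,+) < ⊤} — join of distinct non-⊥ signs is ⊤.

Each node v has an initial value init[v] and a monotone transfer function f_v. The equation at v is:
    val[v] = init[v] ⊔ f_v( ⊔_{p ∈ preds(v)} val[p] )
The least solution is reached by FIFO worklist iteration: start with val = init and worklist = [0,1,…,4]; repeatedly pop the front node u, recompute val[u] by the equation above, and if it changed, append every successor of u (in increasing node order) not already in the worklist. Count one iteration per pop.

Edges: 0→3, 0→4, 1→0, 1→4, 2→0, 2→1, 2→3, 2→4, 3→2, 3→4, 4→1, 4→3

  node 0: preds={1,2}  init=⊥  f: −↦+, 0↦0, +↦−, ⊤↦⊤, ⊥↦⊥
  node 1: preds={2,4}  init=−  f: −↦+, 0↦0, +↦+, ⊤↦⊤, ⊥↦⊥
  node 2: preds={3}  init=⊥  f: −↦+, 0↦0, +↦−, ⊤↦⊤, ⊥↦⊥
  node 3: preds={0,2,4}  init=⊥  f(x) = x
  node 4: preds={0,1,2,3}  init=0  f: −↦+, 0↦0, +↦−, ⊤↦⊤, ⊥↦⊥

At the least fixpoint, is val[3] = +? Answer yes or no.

Iteration log — 11 steps:
  step 1. node 0  ⊔preds=−  new=+  old=⊥  +wl: 
  step 2. node 1  ⊔preds=0  new=⊤  old=−  +wl: 0
  step 3. node 2  ⊔preds=⊥  new=⊥  stable
  step 4. node 3  ⊔preds=⊤  new=⊤  old=⊥  +wl: 2
  step 5. node 4  ⊔preds=⊤  new=⊤  old=0  +wl: 1,3
  step 6. node 0  ⊔preds=⊤  new=⊤  old=+  +wl: 4
  step 7. node 2  ⊔preds=⊤  new=⊤  old=⊥  +wl: 0
  step 8. node 1  ⊔preds=⊤  new=⊤  stable
  step 9. node 3  ⊔preds=⊤  new=⊤  stable
  step 10. node 4  ⊔preds=⊤  new=⊤  stable
  step 11. node 0  ⊔preds=⊤  new=⊤  stable

Least fixpoint reached:
  node 0: ⊤
  node 1: ⊤
  node 2: ⊤
  node 3: ⊤
  node 4: ⊤

no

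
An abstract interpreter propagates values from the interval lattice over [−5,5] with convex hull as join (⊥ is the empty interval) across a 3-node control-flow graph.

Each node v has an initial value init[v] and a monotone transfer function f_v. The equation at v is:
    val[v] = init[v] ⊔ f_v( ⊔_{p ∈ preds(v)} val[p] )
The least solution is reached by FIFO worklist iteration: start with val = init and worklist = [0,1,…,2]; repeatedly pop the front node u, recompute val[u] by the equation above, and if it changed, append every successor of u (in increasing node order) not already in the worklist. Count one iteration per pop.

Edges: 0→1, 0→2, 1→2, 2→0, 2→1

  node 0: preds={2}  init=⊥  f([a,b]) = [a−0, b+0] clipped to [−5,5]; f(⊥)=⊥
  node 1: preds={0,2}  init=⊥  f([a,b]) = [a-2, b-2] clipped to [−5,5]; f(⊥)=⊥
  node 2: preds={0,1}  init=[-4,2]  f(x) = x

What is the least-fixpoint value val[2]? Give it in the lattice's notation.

[-5,2]

Iteration log — 6 steps:
  step 1. node 0  ⊔preds=[-4,2]  new=[-4,2]  old=⊥  +wl: 
  step 2. node 1  ⊔preds=[-4,2]  new=[-5,0]  old=⊥  +wl: 
  step 3. node 2  ⊔preds=[-5,2]  new=[-5,2]  old=[-4,2]  +wl: 0,1
  step 4. node 0  ⊔preds=[-5,2]  new=[-5,2]  old=[-4,2]  +wl: 2
  step 5. node 1  ⊔preds=[-5,2]  new=[-5,0]  stable
  step 6. node 2  ⊔preds=[-5,2]  new=[-5,2]  stable

Least fixpoint reached:
  node 0: [-5,2]
  node 1: [-5,0]
  node 2: [-5,2]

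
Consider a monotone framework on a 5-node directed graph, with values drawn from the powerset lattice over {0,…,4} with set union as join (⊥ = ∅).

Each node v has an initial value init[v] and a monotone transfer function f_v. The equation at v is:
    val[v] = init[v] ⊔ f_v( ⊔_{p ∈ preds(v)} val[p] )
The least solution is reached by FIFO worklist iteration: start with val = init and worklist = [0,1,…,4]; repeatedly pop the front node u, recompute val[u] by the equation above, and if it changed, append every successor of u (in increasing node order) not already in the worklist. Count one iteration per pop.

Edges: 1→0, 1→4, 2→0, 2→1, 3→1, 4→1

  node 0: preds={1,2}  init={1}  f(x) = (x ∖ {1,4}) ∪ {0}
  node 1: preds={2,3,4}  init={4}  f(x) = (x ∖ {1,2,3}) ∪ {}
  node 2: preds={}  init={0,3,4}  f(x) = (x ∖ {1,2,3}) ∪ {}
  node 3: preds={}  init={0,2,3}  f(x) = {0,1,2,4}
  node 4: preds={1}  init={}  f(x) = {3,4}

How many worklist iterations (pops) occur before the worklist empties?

7

Iteration log — 7 steps:
  step 1. node 0  ⊔preds={0,3,4}  new={0,1,3}  old={1}  +wl: 
  step 2. node 1  ⊔preds={0,2,3,4}  new={0,4}  old={4}  +wl: 0
  step 3. node 2  ⊔preds={}  new={0,3,4}  stable
  step 4. node 3  ⊔preds={}  new={0,1,2,3,4}  old={0,2,3}  +wl: 1
  step 5. node 4  ⊔preds={0,4}  new={3,4}  old={}  +wl: 
  step 6. node 0  ⊔preds={0,3,4}  new={0,1,3}  stable
  step 7. node 1  ⊔preds={0,1,2,3,4}  new={0,4}  stable

Least fixpoint reached:
  node 0: {0,1,3}
  node 1: {0,4}
  node 2: {0,3,4}
  node 3: {0,1,2,3,4}
  node 4: {3,4}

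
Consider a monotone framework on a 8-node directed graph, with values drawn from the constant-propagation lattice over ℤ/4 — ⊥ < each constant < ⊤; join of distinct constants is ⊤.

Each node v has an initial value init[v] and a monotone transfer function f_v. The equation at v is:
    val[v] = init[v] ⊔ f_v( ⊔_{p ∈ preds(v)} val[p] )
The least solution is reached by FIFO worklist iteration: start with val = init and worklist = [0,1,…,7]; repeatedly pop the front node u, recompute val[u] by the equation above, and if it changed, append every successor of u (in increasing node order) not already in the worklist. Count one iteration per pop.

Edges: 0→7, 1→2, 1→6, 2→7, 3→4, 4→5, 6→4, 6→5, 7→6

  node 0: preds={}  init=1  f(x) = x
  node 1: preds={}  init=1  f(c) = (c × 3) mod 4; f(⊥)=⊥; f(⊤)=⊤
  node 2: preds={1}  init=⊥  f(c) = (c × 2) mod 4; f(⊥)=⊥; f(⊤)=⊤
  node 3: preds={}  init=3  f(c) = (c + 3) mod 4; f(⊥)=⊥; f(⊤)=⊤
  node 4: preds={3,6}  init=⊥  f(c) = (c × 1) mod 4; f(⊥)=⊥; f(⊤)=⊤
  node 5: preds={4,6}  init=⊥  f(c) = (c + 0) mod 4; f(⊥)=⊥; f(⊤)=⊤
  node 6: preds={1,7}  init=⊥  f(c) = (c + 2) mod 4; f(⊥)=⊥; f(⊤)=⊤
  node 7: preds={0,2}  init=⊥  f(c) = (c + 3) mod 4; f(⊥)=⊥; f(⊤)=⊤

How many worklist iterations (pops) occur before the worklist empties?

Trace (13 dequeues):
  [1] u=0 | in ⊥ | out 1 | ==
  [2] u=1 | in ⊥ | out 1 | ==
  [3] u=2 | in 1 | out 2 | prev ⊥ | push {}
  [4] u=3 | in ⊥ | out 3 | ==
  [5] u=4 | in 3 | out 3 | prev ⊥ | push {}
  [6] u=5 | in 3 | out 3 | prev ⊥ | push {}
  [7] u=6 | in 1 | out 3 | prev ⊥ | push {4,5}
  [8] u=7 | in ⊤ | out ⊤ | prev ⊥ | push {6}
  [9] u=4 | in 3 | out 3 | ==
  [10] u=5 | in 3 | out 3 | ==
  [11] u=6 | in ⊤ | out ⊤ | prev 3 | push {4,5}
  [12] u=4 | in ⊤ | out ⊤ | prev 3 | push {}
  [13] u=5 | in ⊤ | out ⊤ | prev 3 | push {}

Converged values:
  [0] 1
  [1] 1
  [2] 2
  [3] 3
  [4] ⊤
  [5] ⊤
  [6] ⊤
  [7] ⊤

13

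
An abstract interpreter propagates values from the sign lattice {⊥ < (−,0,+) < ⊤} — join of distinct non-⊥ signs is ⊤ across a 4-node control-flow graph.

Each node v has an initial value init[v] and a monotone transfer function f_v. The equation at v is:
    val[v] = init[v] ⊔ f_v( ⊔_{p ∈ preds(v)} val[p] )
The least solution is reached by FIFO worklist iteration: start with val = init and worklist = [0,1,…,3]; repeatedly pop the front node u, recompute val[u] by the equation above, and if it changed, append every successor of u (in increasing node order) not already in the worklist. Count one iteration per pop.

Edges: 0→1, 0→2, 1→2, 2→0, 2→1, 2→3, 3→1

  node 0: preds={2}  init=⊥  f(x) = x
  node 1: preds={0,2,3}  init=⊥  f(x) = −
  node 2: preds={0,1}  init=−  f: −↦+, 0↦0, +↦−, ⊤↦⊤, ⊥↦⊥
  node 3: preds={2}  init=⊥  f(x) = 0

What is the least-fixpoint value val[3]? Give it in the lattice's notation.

0

Iteration log — 7 steps:
  step 1. node 0  ⊔preds=−  new=−  old=⊥  +wl: 
  step 2. node 1  ⊔preds=−  new=−  old=⊥  +wl: 
  step 3. node 2  ⊔preds=−  new=⊤  old=−  +wl: 0,1
  step 4. node 3  ⊔preds=⊤  new=0  old=⊥  +wl: 
  step 5. node 0  ⊔preds=⊤  new=⊤  old=−  +wl: 2
  step 6. node 1  ⊔preds=⊤  new=−  stable
  step 7. node 2  ⊔preds=⊤  new=⊤  stable

Least fixpoint reached:
  node 0: ⊤
  node 1: −
  node 2: ⊤
  node 3: 0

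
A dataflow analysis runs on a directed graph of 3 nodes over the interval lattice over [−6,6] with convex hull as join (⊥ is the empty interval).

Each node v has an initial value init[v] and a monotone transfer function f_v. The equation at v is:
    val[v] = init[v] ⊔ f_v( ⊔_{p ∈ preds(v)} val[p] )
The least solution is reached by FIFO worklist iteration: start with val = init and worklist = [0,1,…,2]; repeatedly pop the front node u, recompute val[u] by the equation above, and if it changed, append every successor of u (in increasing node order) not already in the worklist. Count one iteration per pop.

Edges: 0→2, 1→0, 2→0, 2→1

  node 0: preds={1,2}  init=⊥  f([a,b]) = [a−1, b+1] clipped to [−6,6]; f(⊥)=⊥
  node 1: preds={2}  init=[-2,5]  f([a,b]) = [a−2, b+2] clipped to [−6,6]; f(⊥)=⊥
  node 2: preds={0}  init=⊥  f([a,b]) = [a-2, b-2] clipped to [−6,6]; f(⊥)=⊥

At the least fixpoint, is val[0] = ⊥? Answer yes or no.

no

Trace (8 dequeues):
  [1] u=0 | in [-2,5] | out [-3,6] | prev ⊥ | push {}
  [2] u=1 | in ⊥ | out [-2,5] | ==
  [3] u=2 | in [-3,6] | out [-5,4] | prev ⊥ | push {0,1}
  [4] u=0 | in [-5,5] | out [-6,6] | prev [-3,6] | push {2}
  [5] u=1 | in [-5,4] | out [-6,6] | prev [-2,5] | push {0}
  [6] u=2 | in [-6,6] | out [-6,4] | prev [-5,4] | push {1}
  [7] u=0 | in [-6,6] | out [-6,6] | ==
  [8] u=1 | in [-6,4] | out [-6,6] | ==

Converged values:
  [0] [-6,6]
  [1] [-6,6]
  [2] [-6,4]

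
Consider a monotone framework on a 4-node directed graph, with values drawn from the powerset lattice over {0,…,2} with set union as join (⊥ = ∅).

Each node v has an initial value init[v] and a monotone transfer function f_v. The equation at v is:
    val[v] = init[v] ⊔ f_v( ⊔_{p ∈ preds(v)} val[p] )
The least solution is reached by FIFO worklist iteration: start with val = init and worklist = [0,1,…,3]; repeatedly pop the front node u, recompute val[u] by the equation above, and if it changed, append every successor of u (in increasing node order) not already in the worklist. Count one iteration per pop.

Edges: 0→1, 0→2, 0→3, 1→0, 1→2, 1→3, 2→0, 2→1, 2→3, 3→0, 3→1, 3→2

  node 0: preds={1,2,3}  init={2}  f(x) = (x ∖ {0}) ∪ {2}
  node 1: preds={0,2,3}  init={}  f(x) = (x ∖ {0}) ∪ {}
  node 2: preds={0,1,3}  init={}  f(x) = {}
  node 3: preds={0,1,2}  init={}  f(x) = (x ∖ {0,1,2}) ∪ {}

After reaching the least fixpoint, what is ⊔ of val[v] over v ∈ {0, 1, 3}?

{2}

Trace (5 dequeues):
  [1] u=0 | in {} | out {2} | ==
  [2] u=1 | in {2} | out {2} | prev {} | push {0}
  [3] u=2 | in {2} | out {} | ==
  [4] u=3 | in {2} | out {} | ==
  [5] u=0 | in {2} | out {2} | ==

Converged values:
  [0] {2}
  [1] {2}
  [2] {}
  [3] {}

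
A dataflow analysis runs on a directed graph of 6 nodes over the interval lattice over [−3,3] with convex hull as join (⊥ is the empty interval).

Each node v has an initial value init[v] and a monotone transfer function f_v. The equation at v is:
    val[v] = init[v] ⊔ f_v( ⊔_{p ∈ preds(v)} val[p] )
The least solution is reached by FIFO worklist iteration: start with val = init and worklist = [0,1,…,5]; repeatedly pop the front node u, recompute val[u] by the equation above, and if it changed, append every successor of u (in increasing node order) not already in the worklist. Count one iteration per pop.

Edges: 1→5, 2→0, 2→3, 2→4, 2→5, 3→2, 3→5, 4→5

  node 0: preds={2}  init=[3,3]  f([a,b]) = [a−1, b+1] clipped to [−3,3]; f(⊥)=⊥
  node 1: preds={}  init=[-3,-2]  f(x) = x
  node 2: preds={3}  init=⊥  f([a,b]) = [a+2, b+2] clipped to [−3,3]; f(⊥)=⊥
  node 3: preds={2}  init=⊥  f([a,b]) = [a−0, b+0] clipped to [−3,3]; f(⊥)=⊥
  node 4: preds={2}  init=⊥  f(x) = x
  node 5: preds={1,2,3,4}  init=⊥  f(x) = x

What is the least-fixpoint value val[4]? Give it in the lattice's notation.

Worklist (6 pops):
  #1 pop 0: in=⊥ → [3,3] (no change)
  #2 pop 1: in=⊥ → [-3,-2] (no change)
  #3 pop 2: in=⊥ → ⊥ (no change)
  #4 pop 3: in=⊥ → ⊥ (no change)
  #5 pop 4: in=⊥ → ⊥ (no change)
  #6 pop 5: in=[-3,-2] → [-3,-2] (was ⊥); enqueue []

Fixpoint:
  val[0] = [3,3]
  val[1] = [-3,-2]
  val[2] = ⊥
  val[3] = ⊥
  val[4] = ⊥
  val[5] = [-3,-2]

⊥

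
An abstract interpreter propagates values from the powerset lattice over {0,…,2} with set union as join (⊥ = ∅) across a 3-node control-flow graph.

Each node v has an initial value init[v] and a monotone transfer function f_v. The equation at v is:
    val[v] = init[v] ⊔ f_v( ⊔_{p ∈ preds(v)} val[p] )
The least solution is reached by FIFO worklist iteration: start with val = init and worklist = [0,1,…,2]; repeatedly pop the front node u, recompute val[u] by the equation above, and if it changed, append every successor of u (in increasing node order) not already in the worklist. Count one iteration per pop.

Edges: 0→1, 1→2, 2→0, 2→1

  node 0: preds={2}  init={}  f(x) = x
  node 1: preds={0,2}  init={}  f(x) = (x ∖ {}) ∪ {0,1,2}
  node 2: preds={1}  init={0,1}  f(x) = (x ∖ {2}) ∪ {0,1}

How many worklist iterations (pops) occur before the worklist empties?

Worklist (3 pops):
  #1 pop 0: in={0,1} → {0,1} (was {}); enqueue []
  #2 pop 1: in={0,1} → {0,1,2} (was {}); enqueue []
  #3 pop 2: in={0,1,2} → {0,1} (no change)

Fixpoint:
  val[0] = {0,1}
  val[1] = {0,1,2}
  val[2] = {0,1}

3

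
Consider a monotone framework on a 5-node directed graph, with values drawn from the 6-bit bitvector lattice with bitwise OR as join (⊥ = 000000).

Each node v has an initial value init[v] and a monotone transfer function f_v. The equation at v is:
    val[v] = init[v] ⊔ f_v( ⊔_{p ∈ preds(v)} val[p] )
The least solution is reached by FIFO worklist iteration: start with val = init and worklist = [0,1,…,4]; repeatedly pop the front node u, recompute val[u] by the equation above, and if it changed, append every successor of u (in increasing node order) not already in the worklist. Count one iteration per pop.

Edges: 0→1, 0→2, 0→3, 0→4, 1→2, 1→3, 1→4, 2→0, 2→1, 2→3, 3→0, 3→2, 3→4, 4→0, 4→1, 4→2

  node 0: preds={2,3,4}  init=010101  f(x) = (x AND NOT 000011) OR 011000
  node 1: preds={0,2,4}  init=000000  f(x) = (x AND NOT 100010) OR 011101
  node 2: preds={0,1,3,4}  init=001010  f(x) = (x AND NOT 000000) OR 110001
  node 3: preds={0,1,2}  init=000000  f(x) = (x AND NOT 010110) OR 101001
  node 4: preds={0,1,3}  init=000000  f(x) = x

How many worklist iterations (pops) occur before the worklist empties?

Iteration log — 10 steps:
  step 1. node 0  ⊔preds=001010  new=011101  old=010101  +wl: 
  step 2. node 1  ⊔preds=011111  new=011101  old=000000  +wl: 
  step 3. node 2  ⊔preds=011101  new=111111  old=001010  +wl: 0,1
  step 4. node 3  ⊔preds=111111  new=101001  old=000000  +wl: 2
  step 5. node 4  ⊔preds=111101  new=111101  old=000000  +wl: 
  step 6. node 0  ⊔preds=111111  new=111101  old=011101  +wl: 3,4
  step 7. node 1  ⊔preds=111111  new=011101  stable
  step 8. node 2  ⊔preds=111101  new=111111  stable
  step 9. node 3  ⊔preds=111111  new=101001  stable
  step 10. node 4  ⊔preds=111101  new=111101  stable

Least fixpoint reached:
  node 0: 111101
  node 1: 011101
  node 2: 111111
  node 3: 101001
  node 4: 111101

10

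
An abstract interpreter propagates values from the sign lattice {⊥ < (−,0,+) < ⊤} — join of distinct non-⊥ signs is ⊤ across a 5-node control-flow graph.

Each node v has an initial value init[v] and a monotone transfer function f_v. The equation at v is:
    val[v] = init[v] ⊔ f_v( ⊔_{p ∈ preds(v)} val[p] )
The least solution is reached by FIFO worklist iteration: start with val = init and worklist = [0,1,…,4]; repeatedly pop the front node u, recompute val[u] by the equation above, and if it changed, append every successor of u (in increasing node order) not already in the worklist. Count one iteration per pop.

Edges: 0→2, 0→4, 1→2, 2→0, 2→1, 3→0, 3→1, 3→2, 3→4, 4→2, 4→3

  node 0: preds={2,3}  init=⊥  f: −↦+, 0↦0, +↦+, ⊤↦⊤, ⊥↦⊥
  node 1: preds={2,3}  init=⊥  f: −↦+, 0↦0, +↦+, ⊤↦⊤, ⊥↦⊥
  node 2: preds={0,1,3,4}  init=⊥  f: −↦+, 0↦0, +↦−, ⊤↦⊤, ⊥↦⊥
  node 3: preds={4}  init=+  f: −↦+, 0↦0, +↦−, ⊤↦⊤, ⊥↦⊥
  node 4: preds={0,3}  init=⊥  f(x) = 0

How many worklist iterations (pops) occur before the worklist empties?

13

Worklist (13 pops):
  #1 pop 0: in=+ → + (was ⊥); enqueue []
  #2 pop 1: in=+ → + (was ⊥); enqueue []
  #3 pop 2: in=+ → − (was ⊥); enqueue [0,1]
  #4 pop 3: in=⊥ → + (no change)
  #5 pop 4: in=+ → 0 (was ⊥); enqueue [2,3]
  #6 pop 0: in=⊤ → ⊤ (was +); enqueue [4]
  #7 pop 1: in=⊤ → ⊤ (was +); enqueue []
  #8 pop 2: in=⊤ → ⊤ (was −); enqueue [0,1]
  #9 pop 3: in=0 → ⊤ (was +); enqueue [2]
  #10 pop 4: in=⊤ → 0 (no change)
  #11 pop 0: in=⊤ → ⊤ (no change)
  #12 pop 1: in=⊤ → ⊤ (no change)
  #13 pop 2: in=⊤ → ⊤ (no change)

Fixpoint:
  val[0] = ⊤
  val[1] = ⊤
  val[2] = ⊤
  val[3] = ⊤
  val[4] = 0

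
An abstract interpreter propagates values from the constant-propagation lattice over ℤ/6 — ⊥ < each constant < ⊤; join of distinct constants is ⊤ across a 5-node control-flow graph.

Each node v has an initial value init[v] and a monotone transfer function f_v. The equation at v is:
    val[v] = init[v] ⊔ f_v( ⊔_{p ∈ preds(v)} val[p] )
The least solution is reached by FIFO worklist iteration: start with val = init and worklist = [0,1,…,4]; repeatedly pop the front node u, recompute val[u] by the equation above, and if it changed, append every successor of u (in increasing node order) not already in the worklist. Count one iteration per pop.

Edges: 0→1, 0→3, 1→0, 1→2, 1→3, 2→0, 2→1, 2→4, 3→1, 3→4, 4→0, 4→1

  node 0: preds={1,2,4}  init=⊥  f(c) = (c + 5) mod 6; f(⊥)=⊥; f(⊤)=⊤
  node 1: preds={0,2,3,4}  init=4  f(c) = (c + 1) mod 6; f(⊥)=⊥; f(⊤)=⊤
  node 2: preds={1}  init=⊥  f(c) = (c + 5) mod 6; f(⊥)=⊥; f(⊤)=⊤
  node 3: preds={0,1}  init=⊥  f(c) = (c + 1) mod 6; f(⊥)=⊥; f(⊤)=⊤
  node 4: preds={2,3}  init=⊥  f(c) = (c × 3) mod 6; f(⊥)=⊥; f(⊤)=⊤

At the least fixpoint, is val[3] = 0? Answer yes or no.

no

Worklist (13 pops):
  #1 pop 0: in=4 → 3 (was ⊥); enqueue []
  #2 pop 1: in=3 → 4 (no change)
  #3 pop 2: in=4 → 3 (was ⊥); enqueue [0,1]
  #4 pop 3: in=⊤ → ⊤ (was ⊥); enqueue []
  #5 pop 4: in=⊤ → ⊤ (was ⊥); enqueue []
  #6 pop 0: in=⊤ → ⊤ (was 3); enqueue [3]
  #7 pop 1: in=⊤ → ⊤ (was 4); enqueue [0,2]
  #8 pop 3: in=⊤ → ⊤ (no change)
  #9 pop 0: in=⊤ → ⊤ (no change)
  #10 pop 2: in=⊤ → ⊤ (was 3); enqueue [0,1,4]
  #11 pop 0: in=⊤ → ⊤ (no change)
  #12 pop 1: in=⊤ → ⊤ (no change)
  #13 pop 4: in=⊤ → ⊤ (no change)

Fixpoint:
  val[0] = ⊤
  val[1] = ⊤
  val[2] = ⊤
  val[3] = ⊤
  val[4] = ⊤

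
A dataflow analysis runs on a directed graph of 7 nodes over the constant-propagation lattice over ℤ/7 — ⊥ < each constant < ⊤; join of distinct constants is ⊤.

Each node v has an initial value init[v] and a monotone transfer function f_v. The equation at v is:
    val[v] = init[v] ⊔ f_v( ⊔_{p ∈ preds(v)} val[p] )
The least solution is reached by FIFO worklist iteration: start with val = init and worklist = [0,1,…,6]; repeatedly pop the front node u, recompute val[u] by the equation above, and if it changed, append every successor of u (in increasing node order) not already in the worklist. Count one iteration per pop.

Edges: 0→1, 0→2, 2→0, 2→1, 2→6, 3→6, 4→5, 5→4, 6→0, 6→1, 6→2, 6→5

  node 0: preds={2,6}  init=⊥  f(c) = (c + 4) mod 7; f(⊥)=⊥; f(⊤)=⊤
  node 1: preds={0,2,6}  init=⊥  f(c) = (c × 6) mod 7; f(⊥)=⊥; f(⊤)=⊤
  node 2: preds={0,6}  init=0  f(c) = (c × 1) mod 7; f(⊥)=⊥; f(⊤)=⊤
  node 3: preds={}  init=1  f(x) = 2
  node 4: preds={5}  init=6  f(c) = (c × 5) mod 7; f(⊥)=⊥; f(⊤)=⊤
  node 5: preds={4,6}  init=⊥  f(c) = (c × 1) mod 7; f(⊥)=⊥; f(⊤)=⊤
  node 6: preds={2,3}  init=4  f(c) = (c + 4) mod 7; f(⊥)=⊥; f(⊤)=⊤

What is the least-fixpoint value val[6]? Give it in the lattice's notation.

⊤

Worklist (12 pops):
  #1 pop 0: in=⊤ → ⊤ (was ⊥); enqueue []
  #2 pop 1: in=⊤ → ⊤ (was ⊥); enqueue []
  #3 pop 2: in=⊤ → ⊤ (was 0); enqueue [0,1]
  #4 pop 3: in=⊥ → ⊤ (was 1); enqueue []
  #5 pop 4: in=⊥ → 6 (no change)
  #6 pop 5: in=⊤ → ⊤ (was ⊥); enqueue [4]
  #7 pop 6: in=⊤ → ⊤ (was 4); enqueue [2,5]
  #8 pop 0: in=⊤ → ⊤ (no change)
  #9 pop 1: in=⊤ → ⊤ (no change)
  #10 pop 4: in=⊤ → ⊤ (was 6); enqueue []
  #11 pop 2: in=⊤ → ⊤ (no change)
  #12 pop 5: in=⊤ → ⊤ (no change)

Fixpoint:
  val[0] = ⊤
  val[1] = ⊤
  val[2] = ⊤
  val[3] = ⊤
  val[4] = ⊤
  val[5] = ⊤
  val[6] = ⊤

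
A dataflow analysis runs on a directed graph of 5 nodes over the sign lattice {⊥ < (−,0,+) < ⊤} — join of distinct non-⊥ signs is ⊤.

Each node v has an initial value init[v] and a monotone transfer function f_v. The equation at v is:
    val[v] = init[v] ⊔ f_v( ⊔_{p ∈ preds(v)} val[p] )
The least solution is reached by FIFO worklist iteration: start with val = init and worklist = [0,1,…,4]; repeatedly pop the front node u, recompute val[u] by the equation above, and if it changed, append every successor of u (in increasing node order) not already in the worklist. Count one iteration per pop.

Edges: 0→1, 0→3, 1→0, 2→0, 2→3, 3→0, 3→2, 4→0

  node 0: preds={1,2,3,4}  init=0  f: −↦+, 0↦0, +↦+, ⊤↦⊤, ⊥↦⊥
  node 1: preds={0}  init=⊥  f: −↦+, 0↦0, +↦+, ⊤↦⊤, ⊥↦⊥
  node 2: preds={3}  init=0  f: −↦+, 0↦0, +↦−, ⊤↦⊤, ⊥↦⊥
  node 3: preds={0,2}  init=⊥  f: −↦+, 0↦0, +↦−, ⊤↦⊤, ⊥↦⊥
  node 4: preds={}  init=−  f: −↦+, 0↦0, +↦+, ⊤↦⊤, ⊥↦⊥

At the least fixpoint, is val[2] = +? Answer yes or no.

Trace (9 dequeues):
  [1] u=0 | in ⊤ | out ⊤ | prev 0 | push {}
  [2] u=1 | in ⊤ | out ⊤ | prev ⊥ | push {0}
  [3] u=2 | in ⊥ | out 0 | ==
  [4] u=3 | in ⊤ | out ⊤ | prev ⊥ | push {2}
  [5] u=4 | in ⊥ | out − | ==
  [6] u=0 | in ⊤ | out ⊤ | ==
  [7] u=2 | in ⊤ | out ⊤ | prev 0 | push {0,3}
  [8] u=0 | in ⊤ | out ⊤ | ==
  [9] u=3 | in ⊤ | out ⊤ | ==

Converged values:
  [0] ⊤
  [1] ⊤
  [2] ⊤
  [3] ⊤
  [4] −

no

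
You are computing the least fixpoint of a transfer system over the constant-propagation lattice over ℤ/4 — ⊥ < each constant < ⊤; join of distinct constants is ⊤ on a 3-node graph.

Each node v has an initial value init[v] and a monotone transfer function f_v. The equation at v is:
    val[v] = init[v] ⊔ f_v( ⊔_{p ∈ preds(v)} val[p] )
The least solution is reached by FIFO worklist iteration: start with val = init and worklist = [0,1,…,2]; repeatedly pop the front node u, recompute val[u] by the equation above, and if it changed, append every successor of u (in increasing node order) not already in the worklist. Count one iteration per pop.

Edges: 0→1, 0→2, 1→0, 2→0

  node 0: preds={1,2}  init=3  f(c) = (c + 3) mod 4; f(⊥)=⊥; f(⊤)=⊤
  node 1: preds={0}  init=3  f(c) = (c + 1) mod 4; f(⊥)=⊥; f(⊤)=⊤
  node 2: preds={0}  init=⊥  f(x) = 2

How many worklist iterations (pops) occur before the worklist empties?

Worklist (4 pops):
  #1 pop 0: in=3 → ⊤ (was 3); enqueue []
  #2 pop 1: in=⊤ → ⊤ (was 3); enqueue [0]
  #3 pop 2: in=⊤ → 2 (was ⊥); enqueue []
  #4 pop 0: in=⊤ → ⊤ (no change)

Fixpoint:
  val[0] = ⊤
  val[1] = ⊤
  val[2] = 2

4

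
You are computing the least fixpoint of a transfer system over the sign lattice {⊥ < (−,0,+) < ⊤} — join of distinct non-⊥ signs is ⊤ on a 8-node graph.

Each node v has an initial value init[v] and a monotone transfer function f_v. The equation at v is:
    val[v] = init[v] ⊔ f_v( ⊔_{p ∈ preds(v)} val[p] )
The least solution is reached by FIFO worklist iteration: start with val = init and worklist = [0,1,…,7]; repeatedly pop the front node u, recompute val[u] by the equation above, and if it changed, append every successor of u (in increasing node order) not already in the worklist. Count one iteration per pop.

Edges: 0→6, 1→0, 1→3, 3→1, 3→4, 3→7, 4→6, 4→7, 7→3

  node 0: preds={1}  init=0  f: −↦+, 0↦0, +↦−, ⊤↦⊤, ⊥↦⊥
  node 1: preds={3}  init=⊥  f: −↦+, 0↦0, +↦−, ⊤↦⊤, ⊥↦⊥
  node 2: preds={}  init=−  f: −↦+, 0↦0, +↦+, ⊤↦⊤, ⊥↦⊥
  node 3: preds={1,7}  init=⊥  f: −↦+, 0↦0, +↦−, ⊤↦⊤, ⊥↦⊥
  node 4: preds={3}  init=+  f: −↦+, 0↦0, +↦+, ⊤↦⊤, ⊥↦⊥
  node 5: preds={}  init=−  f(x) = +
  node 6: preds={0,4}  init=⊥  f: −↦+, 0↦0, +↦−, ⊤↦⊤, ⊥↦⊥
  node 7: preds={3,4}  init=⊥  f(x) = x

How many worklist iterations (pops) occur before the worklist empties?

21

Trace (21 dequeues):
  [1] u=0 | in ⊥ | out 0 | ==
  [2] u=1 | in ⊥ | out ⊥ | ==
  [3] u=2 | in ⊥ | out − | ==
  [4] u=3 | in ⊥ | out ⊥ | ==
  [5] u=4 | in ⊥ | out + | ==
  [6] u=5 | in ⊥ | out ⊤ | prev − | push {}
  [7] u=6 | in ⊤ | out ⊤ | prev ⊥ | push {}
  [8] u=7 | in + | out + | prev ⊥ | push {3}
  [9] u=3 | in + | out − | prev ⊥ | push {1,4,7}
  [10] u=1 | in − | out + | prev ⊥ | push {0,3}
  [11] u=4 | in − | out + | ==
  [12] u=7 | in ⊤ | out ⊤ | prev + | push {}
  [13] u=0 | in + | out ⊤ | prev 0 | push {6}
  [14] u=3 | in ⊤ | out ⊤ | prev − | push {1,4,7}
  [15] u=6 | in ⊤ | out ⊤ | ==
  [16] u=1 | in ⊤ | out ⊤ | prev + | push {0,3}
  [17] u=4 | in ⊤ | out ⊤ | prev + | push {6}
  [18] u=7 | in ⊤ | out ⊤ | ==
  [19] u=0 | in ⊤ | out ⊤ | ==
  [20] u=3 | in ⊤ | out ⊤ | ==
  [21] u=6 | in ⊤ | out ⊤ | ==

Converged values:
  [0] ⊤
  [1] ⊤
  [2] −
  [3] ⊤
  [4] ⊤
  [5] ⊤
  [6] ⊤
  [7] ⊤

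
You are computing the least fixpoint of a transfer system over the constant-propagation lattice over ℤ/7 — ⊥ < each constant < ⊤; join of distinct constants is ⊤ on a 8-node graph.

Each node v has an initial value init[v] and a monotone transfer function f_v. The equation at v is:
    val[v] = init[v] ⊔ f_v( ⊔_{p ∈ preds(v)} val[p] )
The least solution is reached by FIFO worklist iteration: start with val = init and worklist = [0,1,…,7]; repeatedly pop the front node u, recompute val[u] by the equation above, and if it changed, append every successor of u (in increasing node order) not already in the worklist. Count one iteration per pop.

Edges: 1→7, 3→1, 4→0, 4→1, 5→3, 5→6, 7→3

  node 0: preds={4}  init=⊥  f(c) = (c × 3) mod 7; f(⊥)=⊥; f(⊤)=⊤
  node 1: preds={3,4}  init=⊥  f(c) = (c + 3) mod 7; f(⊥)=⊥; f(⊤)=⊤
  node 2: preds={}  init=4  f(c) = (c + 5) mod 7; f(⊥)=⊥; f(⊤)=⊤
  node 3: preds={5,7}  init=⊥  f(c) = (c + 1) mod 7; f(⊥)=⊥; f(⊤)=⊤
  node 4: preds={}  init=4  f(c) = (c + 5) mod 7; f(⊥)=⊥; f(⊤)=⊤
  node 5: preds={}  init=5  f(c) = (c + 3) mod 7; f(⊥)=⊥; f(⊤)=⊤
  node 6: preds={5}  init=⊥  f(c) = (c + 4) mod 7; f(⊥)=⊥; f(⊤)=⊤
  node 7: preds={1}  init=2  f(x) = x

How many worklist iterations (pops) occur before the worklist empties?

11

Worklist (11 pops):
  #1 pop 0: in=4 → 5 (was ⊥); enqueue []
  #2 pop 1: in=4 → 0 (was ⊥); enqueue []
  #3 pop 2: in=⊥ → 4 (no change)
  #4 pop 3: in=⊤ → ⊤ (was ⊥); enqueue [1]
  #5 pop 4: in=⊥ → 4 (no change)
  #6 pop 5: in=⊥ → 5 (no change)
  #7 pop 6: in=5 → 2 (was ⊥); enqueue []
  #8 pop 7: in=0 → ⊤ (was 2); enqueue [3]
  #9 pop 1: in=⊤ → ⊤ (was 0); enqueue [7]
  #10 pop 3: in=⊤ → ⊤ (no change)
  #11 pop 7: in=⊤ → ⊤ (no change)

Fixpoint:
  val[0] = 5
  val[1] = ⊤
  val[2] = 4
  val[3] = ⊤
  val[4] = 4
  val[5] = 5
  val[6] = 2
  val[7] = ⊤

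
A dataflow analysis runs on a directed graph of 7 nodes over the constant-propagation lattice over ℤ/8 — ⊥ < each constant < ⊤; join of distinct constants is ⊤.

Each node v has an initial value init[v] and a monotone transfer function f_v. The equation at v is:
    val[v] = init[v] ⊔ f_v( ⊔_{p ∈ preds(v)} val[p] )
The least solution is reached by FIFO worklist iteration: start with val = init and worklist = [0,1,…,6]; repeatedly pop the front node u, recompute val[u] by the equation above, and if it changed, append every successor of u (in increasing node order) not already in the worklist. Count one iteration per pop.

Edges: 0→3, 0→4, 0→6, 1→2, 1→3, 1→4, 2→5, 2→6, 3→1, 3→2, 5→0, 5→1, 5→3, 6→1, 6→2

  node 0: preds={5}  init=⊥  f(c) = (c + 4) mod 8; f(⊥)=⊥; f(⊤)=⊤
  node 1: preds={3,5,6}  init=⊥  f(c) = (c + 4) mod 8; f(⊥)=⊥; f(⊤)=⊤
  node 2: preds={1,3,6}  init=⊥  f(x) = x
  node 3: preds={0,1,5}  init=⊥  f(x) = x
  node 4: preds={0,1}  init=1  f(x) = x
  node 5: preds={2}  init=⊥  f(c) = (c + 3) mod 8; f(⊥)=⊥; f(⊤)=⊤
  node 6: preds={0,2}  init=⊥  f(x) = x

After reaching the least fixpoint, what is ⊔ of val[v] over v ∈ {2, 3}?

Worklist (7 pops):
  #1 pop 0: in=⊥ → ⊥ (no change)
  #2 pop 1: in=⊥ → ⊥ (no change)
  #3 pop 2: in=⊥ → ⊥ (no change)
  #4 pop 3: in=⊥ → ⊥ (no change)
  #5 pop 4: in=⊥ → 1 (no change)
  #6 pop 5: in=⊥ → ⊥ (no change)
  #7 pop 6: in=⊥ → ⊥ (no change)

Fixpoint:
  val[0] = ⊥
  val[1] = ⊥
  val[2] = ⊥
  val[3] = ⊥
  val[4] = 1
  val[5] = ⊥
  val[6] = ⊥

⊥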